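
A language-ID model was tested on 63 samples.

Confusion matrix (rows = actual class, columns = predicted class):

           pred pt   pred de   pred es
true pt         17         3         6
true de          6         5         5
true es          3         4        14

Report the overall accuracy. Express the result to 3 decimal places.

0.571

Accuracy = trace / total = (17+5+14=36) / 63 = 36/63 = 0.571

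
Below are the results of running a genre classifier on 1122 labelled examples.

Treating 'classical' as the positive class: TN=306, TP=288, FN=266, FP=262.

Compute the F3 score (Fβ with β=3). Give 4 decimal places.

0.5202

Fβ = (1+β²)·TP / ((1+β²)·TP + β²·FN + FP), with β²=9
= 10·288 / (10·288 + 9·266 + 262) = 0.5202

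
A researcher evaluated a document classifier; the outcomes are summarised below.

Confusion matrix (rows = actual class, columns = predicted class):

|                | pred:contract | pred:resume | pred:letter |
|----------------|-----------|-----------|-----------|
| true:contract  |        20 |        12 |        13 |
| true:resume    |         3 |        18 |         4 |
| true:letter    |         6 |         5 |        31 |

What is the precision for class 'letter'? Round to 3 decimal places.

0.646

One-vs-rest for 'letter': TP = diagonal; FP = other classes predicted 'letter'; FN = 'letter' predicted as other.
precision = TP/(TP+FP).
letter: TP=31, FP=13+4=17 → 31/48 = 0.6458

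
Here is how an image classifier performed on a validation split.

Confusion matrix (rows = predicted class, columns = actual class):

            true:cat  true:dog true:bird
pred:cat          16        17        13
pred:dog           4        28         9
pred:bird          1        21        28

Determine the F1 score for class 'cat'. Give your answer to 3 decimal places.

0.478

F1 score = 2·TP/(2·TP+FP+FN).
cat: TP=16, FP=17+13=30, FN=4+1=5 → 32/67 = 0.4776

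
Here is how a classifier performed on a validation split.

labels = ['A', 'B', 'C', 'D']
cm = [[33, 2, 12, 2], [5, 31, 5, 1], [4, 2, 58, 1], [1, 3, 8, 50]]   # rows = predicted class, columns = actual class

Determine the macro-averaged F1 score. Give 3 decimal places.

Per-class F1 score (2·TP/(2·TP+FP+FN)):
  A: TP=33, FP=2+12+2=16, FN=5+4+1=10 → 66/92 = 0.7174
  B: TP=31, FP=5+5+1=11, FN=2+2+3=7 → 62/80 = 0.7750
  C: TP=58, FP=4+2+1=7, FN=12+5+8=25 → 116/148 = 0.7838
  D: TP=50, FP=1+3+8=12, FN=2+1+1=4 → 100/116 = 0.8621
Macro-F1 score = mean = (0.7174 + 0.7750 + 0.7838 + 0.8621) / 4 = 0.785

0.785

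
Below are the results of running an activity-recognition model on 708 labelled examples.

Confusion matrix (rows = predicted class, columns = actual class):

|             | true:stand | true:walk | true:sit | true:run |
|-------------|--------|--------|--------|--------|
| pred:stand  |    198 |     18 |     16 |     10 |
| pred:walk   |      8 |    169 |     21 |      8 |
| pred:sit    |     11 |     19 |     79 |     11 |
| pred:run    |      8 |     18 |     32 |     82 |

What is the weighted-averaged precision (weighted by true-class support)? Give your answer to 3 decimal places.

0.749

Per-class precision (TP/(TP+FP)):
  stand: TP=198, FP=18+16+10=44 → 198/242 = 0.8182
  walk: TP=169, FP=8+21+8=37 → 169/206 = 0.8204
  sit: TP=79, FP=11+19+11=41 → 79/120 = 0.6583
  run: TP=82, FP=8+18+32=58 → 82/140 = 0.5857
Weighted-precision = Σ (supportᵢ/N)·precisionᵢ with N=708: (225/708)·0.8182 + (224/708)·0.8204 + (148/708)·0.6583 + (111/708)·0.5857 = 0.749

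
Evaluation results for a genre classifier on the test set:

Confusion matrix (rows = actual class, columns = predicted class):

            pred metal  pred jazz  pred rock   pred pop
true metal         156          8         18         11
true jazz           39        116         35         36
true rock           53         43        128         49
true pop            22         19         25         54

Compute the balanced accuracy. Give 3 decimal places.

Balanced accuracy = mean of per-class recall.
  metal: recall = 156/193 = 0.8083
  jazz: recall = 116/226 = 0.5133
  rock: recall = 128/273 = 0.4689
  pop: recall = 54/120 = 0.4500
Mean = (0.8083 + 0.5133 + 0.4689 + 0.4500) / 4 = 0.560

0.560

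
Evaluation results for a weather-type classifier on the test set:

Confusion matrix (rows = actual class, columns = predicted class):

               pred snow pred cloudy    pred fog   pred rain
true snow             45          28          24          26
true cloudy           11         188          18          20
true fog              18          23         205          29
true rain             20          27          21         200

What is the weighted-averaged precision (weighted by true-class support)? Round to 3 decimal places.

Per-class precision (TP/(TP+FP)):
  snow: TP=45, FP=11+18+20=49 → 45/94 = 0.4787
  cloudy: TP=188, FP=28+23+27=78 → 188/266 = 0.7068
  fog: TP=205, FP=24+18+21=63 → 205/268 = 0.7649
  rain: TP=200, FP=26+20+29=75 → 200/275 = 0.7273
Weighted-precision = Σ (supportᵢ/N)·precisionᵢ with N=903: (123/903)·0.4787 + (237/903)·0.7068 + (275/903)·0.7649 + (268/903)·0.7273 = 0.700

0.700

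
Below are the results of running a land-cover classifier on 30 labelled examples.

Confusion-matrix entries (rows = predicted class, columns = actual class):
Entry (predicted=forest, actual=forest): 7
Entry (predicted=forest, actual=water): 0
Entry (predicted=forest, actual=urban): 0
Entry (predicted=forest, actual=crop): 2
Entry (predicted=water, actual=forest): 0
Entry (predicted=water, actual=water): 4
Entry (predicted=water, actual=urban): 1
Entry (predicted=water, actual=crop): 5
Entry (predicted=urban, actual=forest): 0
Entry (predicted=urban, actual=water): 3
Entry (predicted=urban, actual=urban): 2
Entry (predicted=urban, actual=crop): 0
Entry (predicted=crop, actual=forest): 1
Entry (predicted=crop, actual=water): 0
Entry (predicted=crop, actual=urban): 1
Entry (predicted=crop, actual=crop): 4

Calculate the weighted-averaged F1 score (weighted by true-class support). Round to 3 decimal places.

Per-class F1 score (2·TP/(2·TP+FP+FN)):
  forest: TP=7, FP=0+0+2=2, FN=0+0+1=1 → 14/17 = 0.8235
  water: TP=4, FP=0+1+5=6, FN=0+3+0=3 → 8/17 = 0.4706
  urban: TP=2, FP=0+3+0=3, FN=0+1+1=2 → 4/9 = 0.4444
  crop: TP=4, FP=1+0+1=2, FN=2+5+0=7 → 8/17 = 0.4706
Weighted-F1 score = Σ (supportᵢ/N)·F1 scoreᵢ with N=30: (8/30)·0.8235 + (7/30)·0.4706 + (4/30)·0.4444 + (11/30)·0.4706 = 0.561

0.561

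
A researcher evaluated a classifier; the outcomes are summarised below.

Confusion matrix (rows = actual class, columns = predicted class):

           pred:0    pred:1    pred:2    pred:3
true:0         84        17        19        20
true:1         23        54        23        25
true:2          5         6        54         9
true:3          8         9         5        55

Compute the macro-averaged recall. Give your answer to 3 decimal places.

0.619

Per-class recall (TP/(TP+FN)):
  0: TP=84, FN=17+19+20=56 → 84/140 = 0.6000
  1: TP=54, FN=23+23+25=71 → 54/125 = 0.4320
  2: TP=54, FN=5+6+9=20 → 54/74 = 0.7297
  3: TP=55, FN=8+9+5=22 → 55/77 = 0.7143
Macro-recall = mean = (0.6000 + 0.4320 + 0.7297 + 0.7143) / 4 = 0.619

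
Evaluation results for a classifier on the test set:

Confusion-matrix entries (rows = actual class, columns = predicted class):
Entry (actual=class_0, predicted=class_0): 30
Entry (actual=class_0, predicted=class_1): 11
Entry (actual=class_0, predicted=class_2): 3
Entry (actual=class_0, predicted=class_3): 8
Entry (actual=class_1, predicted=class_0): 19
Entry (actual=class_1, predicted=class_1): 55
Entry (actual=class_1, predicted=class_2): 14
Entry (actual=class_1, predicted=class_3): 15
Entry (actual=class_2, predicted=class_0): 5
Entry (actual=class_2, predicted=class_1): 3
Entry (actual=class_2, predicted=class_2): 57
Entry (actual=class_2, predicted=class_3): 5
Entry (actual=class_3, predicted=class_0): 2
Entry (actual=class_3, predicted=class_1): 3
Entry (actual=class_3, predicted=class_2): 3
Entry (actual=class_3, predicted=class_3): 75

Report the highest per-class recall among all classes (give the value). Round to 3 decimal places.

Per-class recall (TP/(TP+FN)):
  class_0: TP=30, FN=11+3+8=22 → 30/52 = 0.5769
  class_1: TP=55, FN=19+14+15=48 → 55/103 = 0.5340
  class_2: TP=57, FN=5+3+5=13 → 57/70 = 0.8143
  class_3: TP=75, FN=2+3+3=8 → 75/83 = 0.9036
Highest is class 'class_3' with recall = 0.904.

0.904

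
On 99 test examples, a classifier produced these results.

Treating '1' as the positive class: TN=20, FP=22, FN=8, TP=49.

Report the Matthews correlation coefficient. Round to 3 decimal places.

0.369

MCC = (TP·TN − FP·FN) / √((TP+FP)(TP+FN)(TN+FP)(TN+FN))
Numerator = 49·20 − 22·8 = 804
Denominator = √(71·57·42·28) = √4759272 = 2181.5756
MCC = 804 / 2181.5756 = 0.369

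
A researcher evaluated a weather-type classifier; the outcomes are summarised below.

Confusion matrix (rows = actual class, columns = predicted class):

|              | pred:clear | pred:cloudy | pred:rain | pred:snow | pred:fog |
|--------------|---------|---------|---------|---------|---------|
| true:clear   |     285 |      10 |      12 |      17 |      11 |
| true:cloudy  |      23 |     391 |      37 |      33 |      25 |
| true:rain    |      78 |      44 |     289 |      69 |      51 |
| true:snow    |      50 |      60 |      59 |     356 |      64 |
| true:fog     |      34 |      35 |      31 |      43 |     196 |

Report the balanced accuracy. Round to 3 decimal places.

0.669

Balanced accuracy = mean of per-class recall.
  clear: recall = 285/335 = 0.8507
  cloudy: recall = 391/509 = 0.7682
  rain: recall = 289/531 = 0.5443
  snow: recall = 356/589 = 0.6044
  fog: recall = 196/339 = 0.5782
Mean = (0.8507 + 0.7682 + 0.5443 + 0.6044 + 0.5782) / 5 = 0.669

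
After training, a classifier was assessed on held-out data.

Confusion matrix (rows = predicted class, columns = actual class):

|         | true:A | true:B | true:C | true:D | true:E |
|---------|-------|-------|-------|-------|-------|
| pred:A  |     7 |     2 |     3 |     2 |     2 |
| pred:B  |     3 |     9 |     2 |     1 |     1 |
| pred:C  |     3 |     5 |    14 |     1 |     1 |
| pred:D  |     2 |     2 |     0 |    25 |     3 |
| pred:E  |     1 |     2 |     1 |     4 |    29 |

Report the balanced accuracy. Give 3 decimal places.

0.630

Balanced accuracy = mean of per-class recall.
  A: recall = 7/16 = 0.4375
  B: recall = 9/20 = 0.4500
  C: recall = 14/20 = 0.7000
  D: recall = 25/33 = 0.7576
  E: recall = 29/36 = 0.8056
Mean = (0.4375 + 0.4500 + 0.7000 + 0.7576 + 0.8056) / 5 = 0.630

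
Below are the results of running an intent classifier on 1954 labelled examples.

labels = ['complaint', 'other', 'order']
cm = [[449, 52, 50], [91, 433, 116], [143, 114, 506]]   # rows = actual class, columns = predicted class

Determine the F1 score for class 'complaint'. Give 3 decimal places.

Treat 'complaint' as positive and all other classes as negative.
F1 score = 2·TP/(2·TP+FP+FN).
complaint: TP=449, FP=91+143=234, FN=52+50=102 → 898/1234 = 0.7277

0.728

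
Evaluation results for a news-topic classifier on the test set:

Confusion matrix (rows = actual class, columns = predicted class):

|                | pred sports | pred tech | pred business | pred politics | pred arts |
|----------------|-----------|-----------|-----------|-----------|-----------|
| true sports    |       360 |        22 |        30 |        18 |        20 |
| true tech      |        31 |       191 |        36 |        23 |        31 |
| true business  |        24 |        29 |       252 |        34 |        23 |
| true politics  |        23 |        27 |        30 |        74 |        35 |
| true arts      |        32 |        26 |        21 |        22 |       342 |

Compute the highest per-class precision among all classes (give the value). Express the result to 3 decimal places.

Per-class precision (TP/(TP+FP)):
  sports: TP=360, FP=31+24+23+32=110 → 360/470 = 0.7660
  tech: TP=191, FP=22+29+27+26=104 → 191/295 = 0.6475
  business: TP=252, FP=30+36+30+21=117 → 252/369 = 0.6829
  politics: TP=74, FP=18+23+34+22=97 → 74/171 = 0.4327
  arts: TP=342, FP=20+31+23+35=109 → 342/451 = 0.7583
Highest is class 'sports' with precision = 0.766.

0.766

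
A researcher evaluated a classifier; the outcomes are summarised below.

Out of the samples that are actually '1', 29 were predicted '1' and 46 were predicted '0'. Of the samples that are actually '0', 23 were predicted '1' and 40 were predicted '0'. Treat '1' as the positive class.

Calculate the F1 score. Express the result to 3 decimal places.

Precision = TP/(TP+FP) = 29/52 = 0.5577
Recall = TP/(TP+FN) = 29/75 = 0.3867
F1 = 2·TP/(2·TP+FP+FN) = 58/127 = 0.457

0.457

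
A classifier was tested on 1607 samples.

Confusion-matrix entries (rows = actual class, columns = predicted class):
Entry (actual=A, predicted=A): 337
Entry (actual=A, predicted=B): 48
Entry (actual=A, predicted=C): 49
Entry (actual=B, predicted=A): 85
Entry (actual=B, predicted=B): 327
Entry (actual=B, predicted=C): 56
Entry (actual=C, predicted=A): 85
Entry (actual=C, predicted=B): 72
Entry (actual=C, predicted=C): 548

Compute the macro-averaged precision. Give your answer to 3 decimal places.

Per-class precision (TP/(TP+FP)):
  A: TP=337, FP=85+85=170 → 337/507 = 0.6647
  B: TP=327, FP=48+72=120 → 327/447 = 0.7315
  C: TP=548, FP=49+56=105 → 548/653 = 0.8392
Macro-precision = mean = (0.6647 + 0.7315 + 0.8392) / 3 = 0.745

0.745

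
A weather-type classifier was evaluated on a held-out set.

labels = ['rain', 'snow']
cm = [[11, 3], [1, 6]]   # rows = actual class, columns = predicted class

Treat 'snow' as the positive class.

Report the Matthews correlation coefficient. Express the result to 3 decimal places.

MCC = (TP·TN − FP·FN) / √((TP+FP)(TP+FN)(TN+FP)(TN+FN))
Numerator = 6·11 − 3·1 = 63
Denominator = √(9·7·14·12) = √10584 = 102.8786
MCC = 63 / 102.8786 = 0.612

0.612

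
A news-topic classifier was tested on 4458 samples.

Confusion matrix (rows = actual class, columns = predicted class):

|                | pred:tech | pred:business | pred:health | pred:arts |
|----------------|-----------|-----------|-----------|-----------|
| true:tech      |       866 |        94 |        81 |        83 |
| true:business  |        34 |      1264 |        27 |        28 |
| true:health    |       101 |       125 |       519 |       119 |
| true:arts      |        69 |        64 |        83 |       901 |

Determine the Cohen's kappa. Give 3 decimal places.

Observed agreement pₒ = trace/N = 3550/4458 = 0.7963
Expected agreement pₑ = Σ (rowᵢ·colᵢ)/N² = (1124·1070 + 1353·1547 + 864·710 + 1117·1131)/4458² = 0.2603
κ = (pₒ − pₑ)/(1 − pₑ) = (0.7963 − 0.2603)/(1 − 0.2603) = 0.725

0.725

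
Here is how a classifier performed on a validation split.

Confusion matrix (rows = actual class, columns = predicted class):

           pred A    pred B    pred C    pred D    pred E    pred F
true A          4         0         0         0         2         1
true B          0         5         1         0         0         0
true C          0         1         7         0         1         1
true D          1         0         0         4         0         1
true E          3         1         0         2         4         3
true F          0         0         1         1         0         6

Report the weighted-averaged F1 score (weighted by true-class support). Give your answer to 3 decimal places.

Per-class F1 score (2·TP/(2·TP+FP+FN)):
  A: TP=4, FP=0+0+1+3+0=4, FN=0+0+0+2+1=3 → 8/15 = 0.5333
  B: TP=5, FP=0+1+0+1+0=2, FN=0+1+0+0+0=1 → 10/13 = 0.7692
  C: TP=7, FP=0+1+0+0+1=2, FN=0+1+0+1+1=3 → 14/19 = 0.7368
  D: TP=4, FP=0+0+0+2+1=3, FN=1+0+0+0+1=2 → 8/13 = 0.6154
  E: TP=4, FP=2+0+1+0+0=3, FN=3+1+0+2+3=9 → 8/20 = 0.4000
  F: TP=6, FP=1+0+1+1+3=6, FN=0+0+1+1+0=2 → 12/20 = 0.6000
Weighted-F1 score = Σ (supportᵢ/N)·F1 scoreᵢ with N=50: (7/50)·0.5333 + (6/50)·0.7692 + (10/50)·0.7368 + (6/50)·0.6154 + (13/50)·0.4000 + (8/50)·0.6000 = 0.588

0.588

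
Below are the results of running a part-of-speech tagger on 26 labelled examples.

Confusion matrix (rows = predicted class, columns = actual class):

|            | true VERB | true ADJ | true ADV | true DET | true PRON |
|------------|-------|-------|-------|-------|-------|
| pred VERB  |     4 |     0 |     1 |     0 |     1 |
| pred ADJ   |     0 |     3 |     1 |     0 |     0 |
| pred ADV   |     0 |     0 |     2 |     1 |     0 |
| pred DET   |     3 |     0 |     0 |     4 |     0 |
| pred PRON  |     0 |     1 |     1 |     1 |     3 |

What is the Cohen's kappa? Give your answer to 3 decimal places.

0.516

Observed agreement pₒ = trace/N = 16/26 = 0.6154
Expected agreement pₑ = Σ (rowᵢ·colᵢ)/N² = (7·6 + 4·4 + 5·3 + 6·7 + 4·6)/26² = 0.2056
κ = (pₒ − pₑ)/(1 − pₑ) = (0.6154 − 0.2056)/(1 − 0.2056) = 0.516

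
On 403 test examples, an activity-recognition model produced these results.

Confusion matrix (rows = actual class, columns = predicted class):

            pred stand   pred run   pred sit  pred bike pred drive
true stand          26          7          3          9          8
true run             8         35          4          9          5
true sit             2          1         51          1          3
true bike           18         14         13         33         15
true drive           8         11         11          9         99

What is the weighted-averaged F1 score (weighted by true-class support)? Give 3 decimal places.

Per-class F1 score (2·TP/(2·TP+FP+FN)):
  stand: TP=26, FP=8+2+18+8=36, FN=7+3+9+8=27 → 52/115 = 0.4522
  run: TP=35, FP=7+1+14+11=33, FN=8+4+9+5=26 → 70/129 = 0.5426
  sit: TP=51, FP=3+4+13+11=31, FN=2+1+1+3=7 → 102/140 = 0.7286
  bike: TP=33, FP=9+9+1+9=28, FN=18+14+13+15=60 → 66/154 = 0.4286
  drive: TP=99, FP=8+5+3+15=31, FN=8+11+11+9=39 → 198/268 = 0.7388
Weighted-F1 score = Σ (supportᵢ/N)·F1 scoreᵢ with N=403: (53/403)·0.4522 + (61/403)·0.5426 + (58/403)·0.7286 + (93/403)·0.4286 + (138/403)·0.7388 = 0.598

0.598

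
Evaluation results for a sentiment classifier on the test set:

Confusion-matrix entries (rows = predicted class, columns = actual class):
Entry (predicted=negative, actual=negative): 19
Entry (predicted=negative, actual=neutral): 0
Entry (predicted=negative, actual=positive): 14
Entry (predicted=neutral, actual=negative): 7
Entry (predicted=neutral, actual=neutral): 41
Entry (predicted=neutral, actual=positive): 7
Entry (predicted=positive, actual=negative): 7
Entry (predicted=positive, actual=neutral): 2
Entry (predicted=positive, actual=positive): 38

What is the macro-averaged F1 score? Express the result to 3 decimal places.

0.710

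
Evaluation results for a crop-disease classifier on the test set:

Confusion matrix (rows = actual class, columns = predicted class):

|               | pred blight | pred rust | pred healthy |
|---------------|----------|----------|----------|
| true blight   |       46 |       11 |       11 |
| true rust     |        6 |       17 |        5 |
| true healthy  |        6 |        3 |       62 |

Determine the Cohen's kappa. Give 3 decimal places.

Observed agreement pₒ = trace/N = 125/167 = 0.7485
Expected agreement pₑ = Σ (rowᵢ·colᵢ)/N² = (68·58 + 28·31 + 71·78)/167² = 0.3711
κ = (pₒ − pₑ)/(1 − pₑ) = (0.7485 − 0.3711)/(1 − 0.3711) = 0.600

0.600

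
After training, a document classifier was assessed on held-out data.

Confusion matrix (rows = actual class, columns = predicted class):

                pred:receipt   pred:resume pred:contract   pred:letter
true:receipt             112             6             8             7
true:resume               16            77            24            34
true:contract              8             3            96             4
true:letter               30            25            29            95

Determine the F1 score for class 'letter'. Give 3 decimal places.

0.596

F1 score = 2·TP/(2·TP+FP+FN).
letter: TP=95, FP=7+34+4=45, FN=30+25+29=84 → 190/319 = 0.5956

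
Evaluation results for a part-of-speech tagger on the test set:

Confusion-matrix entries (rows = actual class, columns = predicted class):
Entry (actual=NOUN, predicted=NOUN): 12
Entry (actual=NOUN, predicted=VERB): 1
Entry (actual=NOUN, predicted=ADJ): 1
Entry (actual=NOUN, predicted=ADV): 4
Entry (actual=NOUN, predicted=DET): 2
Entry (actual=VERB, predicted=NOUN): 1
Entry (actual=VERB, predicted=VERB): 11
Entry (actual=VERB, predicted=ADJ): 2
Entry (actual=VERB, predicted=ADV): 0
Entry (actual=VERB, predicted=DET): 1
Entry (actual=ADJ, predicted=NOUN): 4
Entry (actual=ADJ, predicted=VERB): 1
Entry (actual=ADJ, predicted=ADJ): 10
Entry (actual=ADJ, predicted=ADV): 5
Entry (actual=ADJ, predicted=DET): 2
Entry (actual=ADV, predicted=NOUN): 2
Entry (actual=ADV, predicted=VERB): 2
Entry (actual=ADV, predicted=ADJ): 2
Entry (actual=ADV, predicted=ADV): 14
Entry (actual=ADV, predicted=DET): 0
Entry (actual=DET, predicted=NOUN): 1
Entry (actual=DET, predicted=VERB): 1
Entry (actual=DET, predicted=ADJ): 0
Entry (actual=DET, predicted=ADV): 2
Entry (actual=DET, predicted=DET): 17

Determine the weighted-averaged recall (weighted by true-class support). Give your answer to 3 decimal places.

0.653

Per-class recall (TP/(TP+FN)):
  NOUN: TP=12, FN=1+1+4+2=8 → 12/20 = 0.6000
  VERB: TP=11, FN=1+2+0+1=4 → 11/15 = 0.7333
  ADJ: TP=10, FN=4+1+5+2=12 → 10/22 = 0.4545
  ADV: TP=14, FN=2+2+2+0=6 → 14/20 = 0.7000
  DET: TP=17, FN=1+1+0+2=4 → 17/21 = 0.8095
Weighted-recall = Σ (supportᵢ/N)·recallᵢ with N=98: (20/98)·0.6000 + (15/98)·0.7333 + (22/98)·0.4545 + (20/98)·0.7000 + (21/98)·0.8095 = 0.653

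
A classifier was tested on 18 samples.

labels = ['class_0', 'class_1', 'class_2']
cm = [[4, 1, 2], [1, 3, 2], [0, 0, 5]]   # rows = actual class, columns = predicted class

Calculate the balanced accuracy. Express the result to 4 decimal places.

0.6905

Balanced accuracy = mean of per-class recall.
  class_0: recall = 4/7 = 0.57143
  class_1: recall = 3/6 = 0.50000
  class_2: recall = 5/5 = 1.00000
Mean = (0.57143 + 0.50000 + 1.00000) / 3 = 0.6905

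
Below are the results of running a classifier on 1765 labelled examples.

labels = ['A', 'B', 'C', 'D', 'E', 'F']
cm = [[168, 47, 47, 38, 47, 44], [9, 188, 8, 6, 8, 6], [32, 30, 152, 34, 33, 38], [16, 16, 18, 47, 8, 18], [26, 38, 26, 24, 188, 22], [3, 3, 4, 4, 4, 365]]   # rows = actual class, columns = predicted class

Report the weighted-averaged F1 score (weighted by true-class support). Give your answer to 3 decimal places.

0.616

Per-class F1 score (2·TP/(2·TP+FP+FN)):
  A: TP=168, FP=9+32+16+26+3=86, FN=47+47+38+47+44=223 → 336/645 = 0.5209
  B: TP=188, FP=47+30+16+38+3=134, FN=9+8+6+8+6=37 → 376/547 = 0.6874
  C: TP=152, FP=47+8+18+26+4=103, FN=32+30+34+33+38=167 → 304/574 = 0.5296
  D: TP=47, FP=38+6+34+24+4=106, FN=16+16+18+8+18=76 → 94/276 = 0.3406
  E: TP=188, FP=47+8+33+8+4=100, FN=26+38+26+24+22=136 → 376/612 = 0.6144
  F: TP=365, FP=44+6+38+18+22=128, FN=3+3+4+4+4=18 → 730/876 = 0.8333
Weighted-F1 score = Σ (supportᵢ/N)·F1 scoreᵢ with N=1765: (391/1765)·0.5209 + (225/1765)·0.6874 + (319/1765)·0.5296 + (123/1765)·0.3406 + (324/1765)·0.6144 + (383/1765)·0.8333 = 0.616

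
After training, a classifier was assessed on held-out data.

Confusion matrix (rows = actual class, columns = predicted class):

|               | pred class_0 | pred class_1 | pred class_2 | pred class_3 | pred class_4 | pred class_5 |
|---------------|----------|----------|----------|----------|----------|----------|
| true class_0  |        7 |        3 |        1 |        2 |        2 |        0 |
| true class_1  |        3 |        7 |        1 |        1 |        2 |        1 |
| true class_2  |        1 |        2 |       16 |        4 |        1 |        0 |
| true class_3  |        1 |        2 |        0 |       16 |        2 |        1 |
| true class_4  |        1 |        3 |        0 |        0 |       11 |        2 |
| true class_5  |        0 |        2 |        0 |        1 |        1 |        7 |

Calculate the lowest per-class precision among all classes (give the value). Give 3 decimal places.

0.368

Per-class precision (TP/(TP+FP)):
  class_0: TP=7, FP=3+1+1+1+0=6 → 7/13 = 0.5385
  class_1: TP=7, FP=3+2+2+3+2=12 → 7/19 = 0.3684
  class_2: TP=16, FP=1+1+0+0+0=2 → 16/18 = 0.8889
  class_3: TP=16, FP=2+1+4+0+1=8 → 16/24 = 0.6667
  class_4: TP=11, FP=2+2+1+2+1=8 → 11/19 = 0.5789
  class_5: TP=7, FP=0+1+0+1+2=4 → 7/11 = 0.6364
Lowest is class 'class_1' with precision = 0.368.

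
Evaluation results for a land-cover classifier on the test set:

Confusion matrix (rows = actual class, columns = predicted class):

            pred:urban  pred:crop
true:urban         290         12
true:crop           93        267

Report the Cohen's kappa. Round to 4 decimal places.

Observed agreement pₒ = trace/N = 557/662 = 0.84139
Expected agreement pₑ = Σ (rowᵢ·colᵢ)/N² = (302·383 + 360·279)/662² = 0.49312
κ = (pₒ − pₑ)/(1 − pₑ) = (0.84139 − 0.49312)/(1 − 0.49312) = 0.6871

0.6871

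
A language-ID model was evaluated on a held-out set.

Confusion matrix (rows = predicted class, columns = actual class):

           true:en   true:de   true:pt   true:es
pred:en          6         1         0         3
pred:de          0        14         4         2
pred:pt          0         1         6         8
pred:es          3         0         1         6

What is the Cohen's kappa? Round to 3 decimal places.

Observed agreement pₒ = trace/N = 32/55 = 0.5818
Expected agreement pₑ = Σ (rowᵢ·colᵢ)/N² = (9·10 + 16·20 + 11·15 + 19·10)/55² = 0.2529
κ = (pₒ − pₑ)/(1 − pₑ) = (0.5818 − 0.2529)/(1 − 0.2529) = 0.440

0.440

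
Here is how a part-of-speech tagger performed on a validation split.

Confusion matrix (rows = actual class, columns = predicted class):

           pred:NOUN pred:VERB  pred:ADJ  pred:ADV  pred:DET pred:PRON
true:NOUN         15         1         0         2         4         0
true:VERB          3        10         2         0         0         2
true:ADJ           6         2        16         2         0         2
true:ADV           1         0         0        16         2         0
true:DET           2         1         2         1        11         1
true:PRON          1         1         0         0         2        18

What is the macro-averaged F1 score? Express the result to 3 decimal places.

Per-class F1 score (2·TP/(2·TP+FP+FN)):
  NOUN: TP=15, FP=3+6+1+2+1=13, FN=1+0+2+4+0=7 → 30/50 = 0.6000
  VERB: TP=10, FP=1+2+0+1+1=5, FN=3+2+0+0+2=7 → 20/32 = 0.6250
  ADJ: TP=16, FP=0+2+0+2+0=4, FN=6+2+2+0+2=12 → 32/48 = 0.6667
  ADV: TP=16, FP=2+0+2+1+0=5, FN=1+0+0+2+0=3 → 32/40 = 0.8000
  DET: TP=11, FP=4+0+0+2+2=8, FN=2+1+2+1+1=7 → 22/37 = 0.5946
  PRON: TP=18, FP=0+2+2+0+1=5, FN=1+1+0+0+2=4 → 36/45 = 0.8000
Macro-F1 score = mean = (0.6000 + 0.6250 + 0.6667 + 0.8000 + 0.5946 + 0.8000) / 6 = 0.681

0.681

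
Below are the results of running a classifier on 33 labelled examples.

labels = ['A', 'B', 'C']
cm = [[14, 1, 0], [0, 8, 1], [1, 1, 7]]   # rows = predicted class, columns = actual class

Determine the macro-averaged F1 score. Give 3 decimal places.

0.866

Per-class F1 score (2·TP/(2·TP+FP+FN)):
  A: TP=14, FP=1+0=1, FN=0+1=1 → 28/30 = 0.9333
  B: TP=8, FP=0+1=1, FN=1+1=2 → 16/19 = 0.8421
  C: TP=7, FP=1+1=2, FN=0+1=1 → 14/17 = 0.8235
Macro-F1 score = mean = (0.9333 + 0.8421 + 0.8235) / 3 = 0.866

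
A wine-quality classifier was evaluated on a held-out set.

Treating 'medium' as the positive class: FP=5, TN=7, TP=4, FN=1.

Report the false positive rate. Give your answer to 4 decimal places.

0.4167

FPR = FP/(FP+TN) = 5/(5+7) = 0.4167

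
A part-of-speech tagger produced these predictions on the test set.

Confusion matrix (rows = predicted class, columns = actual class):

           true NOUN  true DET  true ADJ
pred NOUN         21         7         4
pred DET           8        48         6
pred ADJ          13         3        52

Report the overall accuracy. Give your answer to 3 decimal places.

0.747

Accuracy = trace / total = (21+48+52=121) / 162 = 121/162 = 0.747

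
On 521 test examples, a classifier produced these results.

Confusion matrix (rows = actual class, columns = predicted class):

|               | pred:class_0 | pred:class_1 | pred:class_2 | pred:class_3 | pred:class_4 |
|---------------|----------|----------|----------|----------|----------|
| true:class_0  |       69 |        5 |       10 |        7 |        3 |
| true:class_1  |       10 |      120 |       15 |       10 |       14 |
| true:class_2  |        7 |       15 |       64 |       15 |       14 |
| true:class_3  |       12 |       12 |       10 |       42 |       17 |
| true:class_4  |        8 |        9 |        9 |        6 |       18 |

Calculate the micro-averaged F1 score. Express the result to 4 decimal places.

Micro-averaging pools counts across classes: ΣTP=313, ΣFP=208, ΣFN=208.
Micro-F1 score = 2·TP/(2·TP+FP+FN) on pooled counts = 0.6008 (equals overall accuracy in single-label multiclass).

0.6008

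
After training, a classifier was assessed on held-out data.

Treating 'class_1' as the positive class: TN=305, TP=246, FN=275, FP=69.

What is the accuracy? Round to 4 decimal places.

0.6156

Accuracy = (TP+TN)/N = (246+305)/895 = 0.6156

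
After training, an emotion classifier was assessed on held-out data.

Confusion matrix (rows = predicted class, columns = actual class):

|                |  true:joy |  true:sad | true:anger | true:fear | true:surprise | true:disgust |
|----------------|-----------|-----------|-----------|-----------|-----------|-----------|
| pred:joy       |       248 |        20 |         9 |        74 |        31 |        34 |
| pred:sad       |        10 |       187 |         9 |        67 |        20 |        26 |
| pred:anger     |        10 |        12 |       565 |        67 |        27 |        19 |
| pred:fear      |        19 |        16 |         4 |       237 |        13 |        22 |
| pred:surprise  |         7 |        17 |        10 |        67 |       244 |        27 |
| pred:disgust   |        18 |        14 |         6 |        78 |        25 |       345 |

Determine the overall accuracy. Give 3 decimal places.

0.701

Accuracy = trace / total = (248+187+565+237+244+345=1826) / 2604 = 1826/2604 = 0.701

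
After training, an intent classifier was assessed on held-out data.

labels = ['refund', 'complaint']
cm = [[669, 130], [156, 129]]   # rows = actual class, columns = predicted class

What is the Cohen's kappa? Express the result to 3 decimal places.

0.299

Observed agreement pₒ = trace/N = 798/1084 = 0.7362
Expected agreement pₑ = Σ (rowᵢ·colᵢ)/N² = (799·825 + 285·259)/1084² = 0.6238
κ = (pₒ − pₑ)/(1 − pₑ) = (0.7362 − 0.6238)/(1 − 0.6238) = 0.299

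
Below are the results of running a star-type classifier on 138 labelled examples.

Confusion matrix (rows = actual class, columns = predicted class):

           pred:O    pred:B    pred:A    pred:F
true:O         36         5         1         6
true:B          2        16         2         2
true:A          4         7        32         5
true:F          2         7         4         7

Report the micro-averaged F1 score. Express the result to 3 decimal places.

0.659

Micro-averaging pools counts across classes: ΣTP=91, ΣFP=47, ΣFN=47.
Micro-F1 score = 2·TP/(2·TP+FP+FN) on pooled counts = 0.659 (equals overall accuracy in single-label multiclass).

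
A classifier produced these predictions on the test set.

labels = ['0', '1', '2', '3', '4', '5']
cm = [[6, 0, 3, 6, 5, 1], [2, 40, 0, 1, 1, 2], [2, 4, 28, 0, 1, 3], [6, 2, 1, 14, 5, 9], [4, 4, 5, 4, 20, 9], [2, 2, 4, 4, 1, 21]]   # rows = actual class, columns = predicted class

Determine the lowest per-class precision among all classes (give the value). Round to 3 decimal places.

0.273

Per-class precision (TP/(TP+FP)):
  0: TP=6, FP=2+2+6+4+2=16 → 6/22 = 0.2727
  1: TP=40, FP=0+4+2+4+2=12 → 40/52 = 0.7692
  2: TP=28, FP=3+0+1+5+4=13 → 28/41 = 0.6829
  3: TP=14, FP=6+1+0+4+4=15 → 14/29 = 0.4828
  4: TP=20, FP=5+1+1+5+1=13 → 20/33 = 0.6061
  5: TP=21, FP=1+2+3+9+9=24 → 21/45 = 0.4667
Lowest is class '0' with precision = 0.273.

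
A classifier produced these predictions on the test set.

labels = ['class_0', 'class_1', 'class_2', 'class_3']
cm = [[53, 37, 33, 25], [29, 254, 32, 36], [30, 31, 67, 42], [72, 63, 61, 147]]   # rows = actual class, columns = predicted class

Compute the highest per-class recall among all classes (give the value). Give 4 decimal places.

Per-class recall (TP/(TP+FN)):
  class_0: TP=53, FN=37+33+25=95 → 53/148 = 0.35811
  class_1: TP=254, FN=29+32+36=97 → 254/351 = 0.72365
  class_2: TP=67, FN=30+31+42=103 → 67/170 = 0.39412
  class_3: TP=147, FN=72+63+61=196 → 147/343 = 0.42857
Highest is class 'class_1' with recall = 0.7236.

0.7236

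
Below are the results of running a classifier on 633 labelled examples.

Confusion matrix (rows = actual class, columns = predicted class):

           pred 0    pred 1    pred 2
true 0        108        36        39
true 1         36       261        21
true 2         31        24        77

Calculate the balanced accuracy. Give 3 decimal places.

0.665

Balanced accuracy = mean of per-class recall.
  0: recall = 108/183 = 0.5902
  1: recall = 261/318 = 0.8208
  2: recall = 77/132 = 0.5833
Mean = (0.5902 + 0.8208 + 0.5833) / 3 = 0.665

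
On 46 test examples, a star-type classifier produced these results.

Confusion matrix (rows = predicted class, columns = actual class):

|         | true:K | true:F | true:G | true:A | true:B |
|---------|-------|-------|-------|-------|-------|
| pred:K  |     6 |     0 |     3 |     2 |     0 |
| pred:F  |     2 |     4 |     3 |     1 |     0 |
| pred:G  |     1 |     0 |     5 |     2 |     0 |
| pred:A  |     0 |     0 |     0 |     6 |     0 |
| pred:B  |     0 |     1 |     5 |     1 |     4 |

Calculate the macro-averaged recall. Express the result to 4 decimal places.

0.6558

Per-class recall (TP/(TP+FN)):
  K: TP=6, FN=2+1+0+0=3 → 6/9 = 0.66667
  F: TP=4, FN=0+0+0+1=1 → 4/5 = 0.80000
  G: TP=5, FN=3+3+0+5=11 → 5/16 = 0.31250
  A: TP=6, FN=2+1+2+1=6 → 6/12 = 0.50000
  B: TP=4, FN=0+0+0+0=0 → 4/4 = 1.00000
Macro-recall = mean = (0.66667 + 0.80000 + 0.31250 + 0.50000 + 1.00000) / 5 = 0.6558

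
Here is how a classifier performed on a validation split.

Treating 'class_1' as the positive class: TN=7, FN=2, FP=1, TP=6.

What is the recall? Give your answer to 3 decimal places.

0.750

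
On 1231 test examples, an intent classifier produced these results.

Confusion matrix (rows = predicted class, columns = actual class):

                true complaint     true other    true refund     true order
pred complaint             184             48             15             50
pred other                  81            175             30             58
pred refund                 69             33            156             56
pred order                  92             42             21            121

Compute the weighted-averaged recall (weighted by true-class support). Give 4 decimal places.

Per-class recall (TP/(TP+FN)):
  complaint: TP=184, FN=81+69+92=242 → 184/426 = 0.43192
  other: TP=175, FN=48+33+42=123 → 175/298 = 0.58725
  refund: TP=156, FN=15+30+21=66 → 156/222 = 0.70270
  order: TP=121, FN=50+58+56=164 → 121/285 = 0.42456
Weighted-recall = Σ (supportᵢ/N)·recallᵢ with N=1231: (426/1231)·0.43192 + (298/1231)·0.58725 + (222/1231)·0.70270 + (285/1231)·0.42456 = 0.5167

0.5167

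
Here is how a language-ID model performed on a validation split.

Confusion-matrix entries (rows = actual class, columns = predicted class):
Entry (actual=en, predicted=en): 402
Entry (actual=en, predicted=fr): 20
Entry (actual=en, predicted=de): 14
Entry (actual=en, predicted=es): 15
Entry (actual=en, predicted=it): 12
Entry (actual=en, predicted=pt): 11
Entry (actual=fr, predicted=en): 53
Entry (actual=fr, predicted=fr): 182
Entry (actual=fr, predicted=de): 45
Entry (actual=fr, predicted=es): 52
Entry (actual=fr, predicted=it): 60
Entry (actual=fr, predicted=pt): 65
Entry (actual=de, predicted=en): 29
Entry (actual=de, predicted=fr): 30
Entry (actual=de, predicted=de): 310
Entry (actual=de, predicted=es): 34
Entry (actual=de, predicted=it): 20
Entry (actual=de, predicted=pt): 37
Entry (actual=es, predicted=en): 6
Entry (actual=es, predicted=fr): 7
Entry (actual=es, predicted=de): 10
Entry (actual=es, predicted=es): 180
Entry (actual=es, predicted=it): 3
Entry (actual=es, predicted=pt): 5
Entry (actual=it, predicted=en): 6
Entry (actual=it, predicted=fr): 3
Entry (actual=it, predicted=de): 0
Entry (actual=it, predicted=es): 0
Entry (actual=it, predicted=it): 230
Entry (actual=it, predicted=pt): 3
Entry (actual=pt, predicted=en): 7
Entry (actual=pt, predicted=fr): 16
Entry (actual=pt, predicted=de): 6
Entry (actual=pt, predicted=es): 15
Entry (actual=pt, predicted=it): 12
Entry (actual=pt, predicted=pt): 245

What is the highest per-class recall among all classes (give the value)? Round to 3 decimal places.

Per-class recall (TP/(TP+FN)):
  en: TP=402, FN=20+14+15+12+11=72 → 402/474 = 0.8481
  fr: TP=182, FN=53+45+52+60+65=275 → 182/457 = 0.3982
  de: TP=310, FN=29+30+34+20+37=150 → 310/460 = 0.6739
  es: TP=180, FN=6+7+10+3+5=31 → 180/211 = 0.8531
  it: TP=230, FN=6+3+0+0+3=12 → 230/242 = 0.9504
  pt: TP=245, FN=7+16+6+15+12=56 → 245/301 = 0.8140
Highest is class 'it' with recall = 0.950.

0.950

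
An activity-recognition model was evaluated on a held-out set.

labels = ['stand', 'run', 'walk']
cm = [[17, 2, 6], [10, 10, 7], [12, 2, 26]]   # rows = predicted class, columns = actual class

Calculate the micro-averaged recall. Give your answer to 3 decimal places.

0.576

Micro-averaging pools counts across classes: ΣTP=53, ΣFP=39, ΣFN=39.
Micro-recall = TP/(TP+FN) on pooled counts = 0.576 (equals overall accuracy in single-label multiclass).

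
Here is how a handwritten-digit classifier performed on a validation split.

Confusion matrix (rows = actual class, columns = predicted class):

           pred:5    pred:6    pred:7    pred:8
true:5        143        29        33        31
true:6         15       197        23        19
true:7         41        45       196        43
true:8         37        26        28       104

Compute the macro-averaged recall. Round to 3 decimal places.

Per-class recall (TP/(TP+FN)):
  5: TP=143, FN=29+33+31=93 → 143/236 = 0.6059
  6: TP=197, FN=15+23+19=57 → 197/254 = 0.7756
  7: TP=196, FN=41+45+43=129 → 196/325 = 0.6031
  8: TP=104, FN=37+26+28=91 → 104/195 = 0.5333
Macro-recall = mean = (0.6059 + 0.7756 + 0.6031 + 0.5333) / 4 = 0.629

0.629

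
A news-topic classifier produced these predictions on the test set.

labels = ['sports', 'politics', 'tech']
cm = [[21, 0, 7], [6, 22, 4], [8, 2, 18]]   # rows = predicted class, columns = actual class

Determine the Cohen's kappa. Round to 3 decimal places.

0.542

Observed agreement pₒ = trace/N = 61/88 = 0.6932
Expected agreement pₑ = Σ (rowᵢ·colᵢ)/N² = (35·28 + 24·32 + 29·28)/88² = 0.3306
κ = (pₒ − pₑ)/(1 − pₑ) = (0.6932 − 0.3306)/(1 − 0.3306) = 0.542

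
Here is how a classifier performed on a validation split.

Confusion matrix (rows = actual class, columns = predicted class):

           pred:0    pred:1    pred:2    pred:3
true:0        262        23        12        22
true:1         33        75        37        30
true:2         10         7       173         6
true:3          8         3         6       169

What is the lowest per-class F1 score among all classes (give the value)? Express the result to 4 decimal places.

0.5300

Per-class F1 score (2·TP/(2·TP+FP+FN)):
  0: TP=262, FP=33+10+8=51, FN=23+12+22=57 → 524/632 = 0.82911
  1: TP=75, FP=23+7+3=33, FN=33+37+30=100 → 150/283 = 0.53004
  2: TP=173, FP=12+37+6=55, FN=10+7+6=23 → 346/424 = 0.81604
  3: TP=169, FP=22+30+6=58, FN=8+3+6=17 → 338/413 = 0.81840
Lowest is class '1' with F1 score = 0.5300.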